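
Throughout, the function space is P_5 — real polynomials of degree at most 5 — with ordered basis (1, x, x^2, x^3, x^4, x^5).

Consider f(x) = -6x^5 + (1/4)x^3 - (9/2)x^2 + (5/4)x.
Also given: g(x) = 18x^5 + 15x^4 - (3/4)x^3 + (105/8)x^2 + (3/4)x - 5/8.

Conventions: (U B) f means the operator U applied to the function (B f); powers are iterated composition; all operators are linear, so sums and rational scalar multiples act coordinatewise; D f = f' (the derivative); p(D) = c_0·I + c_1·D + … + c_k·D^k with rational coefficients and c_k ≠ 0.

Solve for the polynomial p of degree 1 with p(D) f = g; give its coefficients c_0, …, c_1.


D^0 f = -6x^5 + (1/4)x^3 - (9/2)x^2 + (5/4)x
D^1 f = -30x^4 + (3/4)x^2 - 9x + 5/4
matching coefficients of g against c_0 f + c_1 Df + … from the top degree down determines the c_i
solution: c_0 = -3, c_1 = -1/2

c_0 = -3, c_1 = -1/2


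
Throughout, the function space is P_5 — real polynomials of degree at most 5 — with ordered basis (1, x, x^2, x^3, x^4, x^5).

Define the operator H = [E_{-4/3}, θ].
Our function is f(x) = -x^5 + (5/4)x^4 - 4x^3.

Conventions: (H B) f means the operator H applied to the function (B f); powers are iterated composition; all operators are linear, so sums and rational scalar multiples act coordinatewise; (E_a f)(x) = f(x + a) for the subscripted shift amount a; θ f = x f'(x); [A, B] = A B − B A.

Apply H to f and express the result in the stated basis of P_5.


the image equals g(x) = (20/3)x^4 - (380/9)x^3 + (1024/9)x^2 - (11456/81)x + 15872/243

θ f = -5x^5 + 5x^4 - 12x^3
E_{-4/3} θ f = -5x^5 + (115/3)x^4 - (1148/9)x^3 + (5936/27)x^2 - (15424/81)x + 15872/243
E_{-4/3} f = -x^5 + (95/12)x^4 - (256/9)x^3 + (1432/27)x^2 - (3968/81)x + 4288/243
θ E_{-4/3} f = -5x^5 + (95/3)x^4 - (256/3)x^3 + (2864/27)x^2 - (3968/81)x
[E_{-4/3}, θ] f = (20/3)x^4 - (380/9)x^3 + (1024/9)x^2 - (11456/81)x + 15872/243


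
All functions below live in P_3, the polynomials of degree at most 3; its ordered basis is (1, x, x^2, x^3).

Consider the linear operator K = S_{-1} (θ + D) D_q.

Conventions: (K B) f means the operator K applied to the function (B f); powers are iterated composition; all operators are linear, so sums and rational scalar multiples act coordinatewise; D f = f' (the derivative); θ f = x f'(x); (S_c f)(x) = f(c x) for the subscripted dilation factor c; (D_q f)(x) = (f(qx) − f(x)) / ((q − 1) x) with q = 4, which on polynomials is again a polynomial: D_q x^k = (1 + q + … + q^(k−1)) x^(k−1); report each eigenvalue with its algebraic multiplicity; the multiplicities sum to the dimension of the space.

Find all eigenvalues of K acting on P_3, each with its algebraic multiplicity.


image of 1: 0
image of x: 0
image of x^2: -5x + 5
image of x^3: 42x^2 - 42x
the matrix is upper triangular; its diagonal is (0, 0, 0, 0)
for a triangular matrix the eigenvalues are the diagonal entries, with algebraic multiplicity their repetition count

λ = 0 (multiplicity 4)


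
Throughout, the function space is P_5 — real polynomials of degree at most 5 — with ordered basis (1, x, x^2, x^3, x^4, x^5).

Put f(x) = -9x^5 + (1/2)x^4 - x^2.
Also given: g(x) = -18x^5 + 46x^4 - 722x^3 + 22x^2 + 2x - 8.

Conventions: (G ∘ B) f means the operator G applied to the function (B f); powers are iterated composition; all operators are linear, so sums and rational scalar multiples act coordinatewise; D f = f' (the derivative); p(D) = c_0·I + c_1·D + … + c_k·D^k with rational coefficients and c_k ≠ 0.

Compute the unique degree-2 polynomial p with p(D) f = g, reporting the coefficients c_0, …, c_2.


p(D) = 2·I − D + 4·D^2, i.e. c_0 = 2, c_1 = -1, c_2 = 4

D^0 f = -9x^5 + (1/2)x^4 - x^2
D^1 f = -45x^4 + 2x^3 - 2x
D^2 f = -180x^3 + 6x^2 - 2
matching coefficients of g against c_0 f + c_1 Df + … from the top degree down determines the c_i
solution: c_0 = 2, c_1 = -1, c_2 = 4


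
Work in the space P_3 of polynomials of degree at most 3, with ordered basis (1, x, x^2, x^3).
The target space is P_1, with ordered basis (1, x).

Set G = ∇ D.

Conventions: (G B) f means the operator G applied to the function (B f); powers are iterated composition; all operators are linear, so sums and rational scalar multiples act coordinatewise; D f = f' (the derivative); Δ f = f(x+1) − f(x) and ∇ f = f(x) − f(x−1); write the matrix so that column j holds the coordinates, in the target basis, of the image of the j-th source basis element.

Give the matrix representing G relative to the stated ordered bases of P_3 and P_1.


the matrix is [[0, 0, 2, -3]; [0, 0, 0, 6]] (rows listed top to bottom)

image of 1: 0
image of x: 0
image of x^2: 2
image of x^3: 6x - 3
each image's coordinates form column j of the matrix


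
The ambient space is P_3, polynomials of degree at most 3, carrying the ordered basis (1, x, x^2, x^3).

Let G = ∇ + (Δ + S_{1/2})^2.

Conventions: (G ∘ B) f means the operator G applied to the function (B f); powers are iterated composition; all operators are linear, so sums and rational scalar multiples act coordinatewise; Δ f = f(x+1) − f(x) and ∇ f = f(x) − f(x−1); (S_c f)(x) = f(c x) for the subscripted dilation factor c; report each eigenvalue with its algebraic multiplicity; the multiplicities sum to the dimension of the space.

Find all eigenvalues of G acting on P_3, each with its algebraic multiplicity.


λ = 1/64 (multiplicity 1), λ = 1/16 (multiplicity 1), λ = 1/4 (multiplicity 1), λ = 1 (multiplicity 1)

image of 1: 1
image of x: (1/4)x + 5/2
image of x^2: (1/16)x^2 + (7/2)x + 9/4
image of x^3: (1/64)x^3 + (33/8)x^2 + (39/8)x + 65/8
the matrix is upper triangular; its diagonal is (1, 1/4, 1/16, 1/64)
for a triangular matrix the eigenvalues are the diagonal entries, with algebraic multiplicity their repetition count


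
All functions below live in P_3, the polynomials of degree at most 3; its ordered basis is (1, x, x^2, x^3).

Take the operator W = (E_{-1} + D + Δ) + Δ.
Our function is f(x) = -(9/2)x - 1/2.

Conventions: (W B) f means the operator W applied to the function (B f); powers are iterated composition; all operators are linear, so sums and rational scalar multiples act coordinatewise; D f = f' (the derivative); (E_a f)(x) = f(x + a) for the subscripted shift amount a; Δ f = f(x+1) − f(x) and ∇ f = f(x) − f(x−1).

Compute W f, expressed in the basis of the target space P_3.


the image equals g(x) = -(9/2)x - 19/2

E_{-1} f = -(9/2)x + 4
D f = -9/2
Δ f = -9/2
(E_{-1} + D + Δ) f = -(9/2)x - 5
Δ f = -9/2
((E_{-1} + D + Δ) + Δ) f = -(9/2)x - 19/2


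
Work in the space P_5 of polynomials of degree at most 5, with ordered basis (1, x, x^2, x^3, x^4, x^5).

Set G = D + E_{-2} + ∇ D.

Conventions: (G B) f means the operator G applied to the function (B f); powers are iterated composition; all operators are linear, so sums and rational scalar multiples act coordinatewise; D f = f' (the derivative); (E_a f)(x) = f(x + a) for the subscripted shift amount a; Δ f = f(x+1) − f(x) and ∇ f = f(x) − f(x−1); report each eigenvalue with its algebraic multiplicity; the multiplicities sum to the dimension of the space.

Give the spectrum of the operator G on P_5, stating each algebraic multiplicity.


λ = 1 (multiplicity 6)

image of 1: 1
image of x: x - 1
image of x^2: x^2 - 2x + 6
image of x^3: x^3 - 3x^2 + 18x - 11
image of x^4: x^4 - 4x^3 + 36x^2 - 44x + 20
image of x^5: x^5 - 5x^4 + 60x^3 - 110x^2 + 100x - 37
the matrix is upper triangular; its diagonal is (1, 1, 1, 1, 1, 1)
for a triangular matrix the eigenvalues are the diagonal entries, with algebraic multiplicity their repetition count


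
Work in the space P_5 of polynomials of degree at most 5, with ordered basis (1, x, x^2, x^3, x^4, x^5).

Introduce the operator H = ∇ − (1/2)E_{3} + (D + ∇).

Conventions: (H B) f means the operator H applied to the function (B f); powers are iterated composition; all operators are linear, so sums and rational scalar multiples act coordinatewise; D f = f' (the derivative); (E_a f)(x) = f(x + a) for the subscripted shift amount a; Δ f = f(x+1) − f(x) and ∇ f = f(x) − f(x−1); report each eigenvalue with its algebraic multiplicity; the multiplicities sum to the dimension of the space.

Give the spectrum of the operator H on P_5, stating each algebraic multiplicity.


λ = -1/2 (multiplicity 6)

image of 1: -1/2
image of x: -(1/2)x + 3/2
image of x^2: -(1/2)x^2 + 3x - 13/2
image of x^3: -(1/2)x^3 + (9/2)x^2 - (39/2)x - 23/2
image of x^4: -(1/2)x^4 + 6x^3 - 39x^2 - 46x - 85/2
image of x^5: -(1/2)x^5 + (15/2)x^4 - 65x^3 - 115x^2 - (425/2)x - 239/2
the matrix is upper triangular; its diagonal is (-1/2, -1/2, -1/2, -1/2, -1/2, -1/2)
for a triangular matrix the eigenvalues are the diagonal entries, with algebraic multiplicity their repetition count


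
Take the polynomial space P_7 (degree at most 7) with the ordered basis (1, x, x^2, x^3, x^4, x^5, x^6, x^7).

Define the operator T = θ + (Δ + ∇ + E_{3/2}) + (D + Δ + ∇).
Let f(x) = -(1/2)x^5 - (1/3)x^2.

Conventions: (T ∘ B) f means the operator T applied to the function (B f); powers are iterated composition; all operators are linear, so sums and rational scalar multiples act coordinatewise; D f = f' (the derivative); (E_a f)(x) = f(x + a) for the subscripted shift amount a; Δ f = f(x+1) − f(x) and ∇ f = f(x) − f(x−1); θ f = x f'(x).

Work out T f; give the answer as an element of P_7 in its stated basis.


θ f = -(5/2)x^5 - (2/3)x^2
Δ f = -(5/2)x^4 - 5x^3 - 5x^2 - (19/6)x - 5/6
∇ f = -(5/2)x^4 + 5x^3 - 5x^2 + (11/6)x - 1/6
E_{3/2} f = -(1/2)x^5 - (15/4)x^4 - (45/4)x^3 - (413/24)x^2 - (437/32)x - 291/64
(Δ + ∇ + E_{3/2}) f = -(1/2)x^5 - (35/4)x^4 - (45/4)x^3 - (653/24)x^2 - (1439/96)x - 355/64
D f = -(5/2)x^4 - (2/3)x
Δ f = -(5/2)x^4 - 5x^3 - 5x^2 - (19/6)x - 5/6
∇ f = -(5/2)x^4 + 5x^3 - 5x^2 + (11/6)x - 1/6
(D + Δ + ∇) f = -(15/2)x^4 - 10x^2 - 2x - 1
(θ + (Δ + ∇ + E_{3/2}) + (D + Δ + ∇)) f = -3x^5 - (65/4)x^4 - (45/4)x^3 - (303/8)x^2 - (1631/96)x - 419/64

the image equals g(x) = -3x^5 - (65/4)x^4 - (45/4)x^3 - (303/8)x^2 - (1631/96)x - 419/64


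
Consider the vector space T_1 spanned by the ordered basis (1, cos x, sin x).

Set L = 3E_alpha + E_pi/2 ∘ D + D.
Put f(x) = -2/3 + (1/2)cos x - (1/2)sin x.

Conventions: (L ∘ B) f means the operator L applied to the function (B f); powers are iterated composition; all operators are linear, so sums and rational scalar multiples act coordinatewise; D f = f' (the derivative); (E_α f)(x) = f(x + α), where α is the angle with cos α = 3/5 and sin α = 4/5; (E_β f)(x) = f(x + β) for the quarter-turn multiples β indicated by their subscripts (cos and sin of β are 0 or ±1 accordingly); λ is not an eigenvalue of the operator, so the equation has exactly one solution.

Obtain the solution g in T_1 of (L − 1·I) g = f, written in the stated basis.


the image equals g(x) = -1/3 + (4/29)cos x + (9/58)sin x

write g with unknown coordinates in the stated basis and equate coefficients in (L − 1·I) g = f
solving from the highest basis element down gives g = -1/3 + (4/29)cos x + (9/58)sin x
check: L g = -1 + (37/58)cos x - (10/29)sin x
so L g − 1·g = -2/3 + (1/2)cos x - (1/2)sin x = f ✓


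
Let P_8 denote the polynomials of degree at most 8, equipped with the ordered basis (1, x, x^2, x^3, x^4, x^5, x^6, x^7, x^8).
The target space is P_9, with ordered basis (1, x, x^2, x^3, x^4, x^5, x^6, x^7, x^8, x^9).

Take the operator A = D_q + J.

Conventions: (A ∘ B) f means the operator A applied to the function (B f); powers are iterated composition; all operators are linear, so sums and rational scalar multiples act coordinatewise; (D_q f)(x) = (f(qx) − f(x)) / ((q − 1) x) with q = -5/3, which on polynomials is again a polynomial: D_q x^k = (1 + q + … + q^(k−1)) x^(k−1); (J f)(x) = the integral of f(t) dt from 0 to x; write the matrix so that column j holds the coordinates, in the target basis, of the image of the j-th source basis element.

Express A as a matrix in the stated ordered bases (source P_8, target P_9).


the matrix is [[0, 1, 0, 0, 0, 0, 0, 0, 0]; [1, 0, -2/3, 0, 0, 0, 0, 0, 0]; [0, 1/2, 0, 19/9, 0, 0, 0, 0, 0]; [0, 0, 1/3, 0, -68/27, 0, 0, 0, 0]; [0, 0, 0, 1/4, 0, 421/81, 0, 0, 0]; [0, 0, 0, 0, 1/5, 0, -1862/243, 0, 0]; [0, 0, 0, 0, 0, 1/6, 0, 10039/729, 0]; [0, 0, 0, 0, 0, 0, 1/7, 0, -48008/2187]; [0, 0, 0, 0, 0, 0, 0, 1/8, 0]; [0, 0, 0, 0, 0, 0, 0, 0, 1/9]] (rows listed top to bottom)

image of 1: x
image of x: (1/2)x^2 + 1
image of x^2: (1/3)x^3 - (2/3)x
image of x^3: (1/4)x^4 + (19/9)x^2
image of x^4: (1/5)x^5 - (68/27)x^3
image of x^5: (1/6)x^6 + (421/81)x^4
image of x^6: (1/7)x^7 - (1862/243)x^5
image of x^7: (1/8)x^8 + (10039/729)x^6
image of x^8: (1/9)x^9 - (48008/2187)x^7
each image's coordinates form column j of the matrix


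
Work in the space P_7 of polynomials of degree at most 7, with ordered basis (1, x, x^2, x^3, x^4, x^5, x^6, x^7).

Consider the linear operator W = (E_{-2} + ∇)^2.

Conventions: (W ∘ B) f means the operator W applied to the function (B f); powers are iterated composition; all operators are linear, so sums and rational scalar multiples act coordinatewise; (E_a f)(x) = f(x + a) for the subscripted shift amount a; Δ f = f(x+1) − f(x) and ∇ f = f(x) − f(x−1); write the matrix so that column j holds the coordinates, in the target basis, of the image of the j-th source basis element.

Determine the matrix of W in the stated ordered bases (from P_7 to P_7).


image of 1: 1
image of x: x - 2
image of x^2: x^2 - 4x + 8
image of x^3: x^3 - 6x^2 + 24x - 32
image of x^4: x^4 - 8x^3 + 48x^2 - 128x + 140
image of x^5: x^5 - 10x^4 + 80x^3 - 320x^2 + 700x - 632
image of x^6: x^6 - 12x^5 + 120x^4 - 640x^3 + 2100x^2 - 3792x + 2828
image of x^7: x^7 - 14x^6 + 168x^5 - 1120x^4 + 4900x^3 - 13272x^2 + 19796x - 12392
each image's coordinates form column j of the matrix

the matrix is [[1, -2, 8, -32, 140, -632, 2828, -12392]; [0, 1, -4, 24, -128, 700, -3792, 19796]; [0, 0, 1, -6, 48, -320, 2100, -13272]; [0, 0, 0, 1, -8, 80, -640, 4900]; [0, 0, 0, 0, 1, -10, 120, -1120]; [0, 0, 0, 0, 0, 1, -12, 168]; [0, 0, 0, 0, 0, 0, 1, -14]; [0, 0, 0, 0, 0, 0, 0, 1]] (rows listed top to bottom)


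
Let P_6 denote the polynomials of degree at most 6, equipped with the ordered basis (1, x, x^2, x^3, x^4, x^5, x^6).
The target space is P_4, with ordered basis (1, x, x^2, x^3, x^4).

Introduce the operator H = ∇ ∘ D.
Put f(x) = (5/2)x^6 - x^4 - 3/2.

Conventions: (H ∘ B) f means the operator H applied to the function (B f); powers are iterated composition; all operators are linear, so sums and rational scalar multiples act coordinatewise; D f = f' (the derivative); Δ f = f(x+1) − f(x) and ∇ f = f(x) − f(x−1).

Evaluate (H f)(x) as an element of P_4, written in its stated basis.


D f = 15x^5 - 4x^3
∇ D f = 75x^4 - 150x^3 + 138x^2 - 63x + 11

the result is g(x) = 75x^4 - 150x^3 + 138x^2 - 63x + 11


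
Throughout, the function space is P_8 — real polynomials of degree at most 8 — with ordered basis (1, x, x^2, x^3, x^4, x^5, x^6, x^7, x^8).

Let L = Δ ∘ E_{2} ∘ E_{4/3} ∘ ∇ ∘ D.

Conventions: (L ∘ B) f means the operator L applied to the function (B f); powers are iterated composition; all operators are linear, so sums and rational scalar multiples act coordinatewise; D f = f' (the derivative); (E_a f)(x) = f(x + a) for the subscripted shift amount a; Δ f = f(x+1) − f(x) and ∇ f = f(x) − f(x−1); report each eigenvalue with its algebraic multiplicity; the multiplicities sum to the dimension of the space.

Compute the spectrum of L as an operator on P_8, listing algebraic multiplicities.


λ = 0 (multiplicity 9)

image of 1: 0
image of x: 0
image of x^2: 0
image of x^3: 6
image of x^4: 24x + 80
image of x^5: 60x^2 + 400x + 2030/3
image of x^6: 120x^3 + 1200x^2 + 4060x + 41800/9
image of x^7: 210x^4 + 2800x^3 + 14210x^2 + (292600/9)x + 763378/27
image of x^8: 336x^5 + 5600x^4 + (113680/3)x^3 + (1170400/9)x^2 + (6107024/27)x + 12910240/81
the matrix is upper triangular; its diagonal is (0, 0, 0, 0, 0, 0, 0, 0, 0)
for a triangular matrix the eigenvalues are the diagonal entries, with algebraic multiplicity their repetition count


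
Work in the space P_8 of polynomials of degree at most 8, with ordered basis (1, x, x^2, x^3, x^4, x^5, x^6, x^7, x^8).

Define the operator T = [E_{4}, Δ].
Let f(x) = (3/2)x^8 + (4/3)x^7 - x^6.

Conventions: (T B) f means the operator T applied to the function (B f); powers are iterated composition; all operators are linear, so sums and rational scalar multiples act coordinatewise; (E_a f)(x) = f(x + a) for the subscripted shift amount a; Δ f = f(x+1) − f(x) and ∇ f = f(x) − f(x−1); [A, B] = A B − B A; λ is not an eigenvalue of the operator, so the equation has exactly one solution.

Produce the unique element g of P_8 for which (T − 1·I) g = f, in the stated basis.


write g with unknown coordinates in the stated basis and equate coefficients in (T − 1·I) g = f
solving from the highest basis element down gives g = -(3/2)x^8 - (4/3)x^7 + x^6
check: T g = 0
so T g − 1·g = (3/2)x^8 + (4/3)x^7 - x^6 = f ✓

the result is g(x) = -(3/2)x^8 - (4/3)x^7 + x^6


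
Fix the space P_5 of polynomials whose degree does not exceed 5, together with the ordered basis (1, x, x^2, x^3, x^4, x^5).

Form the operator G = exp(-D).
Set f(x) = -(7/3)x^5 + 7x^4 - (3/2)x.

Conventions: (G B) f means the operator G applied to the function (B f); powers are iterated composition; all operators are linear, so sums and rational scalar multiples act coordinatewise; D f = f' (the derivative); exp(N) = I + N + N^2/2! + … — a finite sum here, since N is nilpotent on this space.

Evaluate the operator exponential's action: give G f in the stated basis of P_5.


order-1 term: (35/3)x^4 - 28x^3 + 3/2
order-2 term: -(70/3)x^3 + 42x^2
order-3 term: (70/3)x^2 - 28x
order-4 term: -(35/3)x + 7
order-5 term: 7/3
the series for exp(-D) f terminates at order 5
exp(-D) f = -(7/3)x^5 + (56/3)x^4 - (154/3)x^3 + (196/3)x^2 - (247/6)x + 65/6

the image equals g(x) = -(7/3)x^5 + (56/3)x^4 - (154/3)x^3 + (196/3)x^2 - (247/6)x + 65/6


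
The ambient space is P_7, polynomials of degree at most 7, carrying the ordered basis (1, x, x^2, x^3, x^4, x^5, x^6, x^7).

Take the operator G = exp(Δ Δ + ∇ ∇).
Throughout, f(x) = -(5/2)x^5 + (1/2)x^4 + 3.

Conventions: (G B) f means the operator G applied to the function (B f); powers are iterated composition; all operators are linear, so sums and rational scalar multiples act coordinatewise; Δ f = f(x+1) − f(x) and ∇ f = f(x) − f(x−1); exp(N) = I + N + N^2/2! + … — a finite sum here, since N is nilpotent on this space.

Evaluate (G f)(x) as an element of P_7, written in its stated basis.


the result is g(x) = -(5/2)x^5 + (1/2)x^4 - 100x^3 + 12x^2 - 950x + 41

order-1 term: -100x^3 + 12x^2 - 350x + 14
order-2 term: -600x + 24
the series for exp(Δ Δ + ∇ ∇) f terminates at order 2
exp(Δ Δ + ∇ ∇) f = -(5/2)x^5 + (1/2)x^4 - 100x^3 + 12x^2 - 950x + 41


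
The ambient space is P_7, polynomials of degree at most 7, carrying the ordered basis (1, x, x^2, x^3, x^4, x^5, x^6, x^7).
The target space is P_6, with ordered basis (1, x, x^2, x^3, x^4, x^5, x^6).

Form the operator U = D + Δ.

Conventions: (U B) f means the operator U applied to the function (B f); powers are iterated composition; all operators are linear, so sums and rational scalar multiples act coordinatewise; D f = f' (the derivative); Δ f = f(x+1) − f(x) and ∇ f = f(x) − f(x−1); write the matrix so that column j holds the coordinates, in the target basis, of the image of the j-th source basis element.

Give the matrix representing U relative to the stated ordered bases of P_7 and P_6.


image of 1: 0
image of x: 2
image of x^2: 4x + 1
image of x^3: 6x^2 + 3x + 1
image of x^4: 8x^3 + 6x^2 + 4x + 1
image of x^5: 10x^4 + 10x^3 + 10x^2 + 5x + 1
image of x^6: 12x^5 + 15x^4 + 20x^3 + 15x^2 + 6x + 1
image of x^7: 14x^6 + 21x^5 + 35x^4 + 35x^3 + 21x^2 + 7x + 1
each image's coordinates form column j of the matrix

the matrix is [[0, 2, 1, 1, 1, 1, 1, 1]; [0, 0, 4, 3, 4, 5, 6, 7]; [0, 0, 0, 6, 6, 10, 15, 21]; [0, 0, 0, 0, 8, 10, 20, 35]; [0, 0, 0, 0, 0, 10, 15, 35]; [0, 0, 0, 0, 0, 0, 12, 21]; [0, 0, 0, 0, 0, 0, 0, 14]] (rows listed top to bottom)


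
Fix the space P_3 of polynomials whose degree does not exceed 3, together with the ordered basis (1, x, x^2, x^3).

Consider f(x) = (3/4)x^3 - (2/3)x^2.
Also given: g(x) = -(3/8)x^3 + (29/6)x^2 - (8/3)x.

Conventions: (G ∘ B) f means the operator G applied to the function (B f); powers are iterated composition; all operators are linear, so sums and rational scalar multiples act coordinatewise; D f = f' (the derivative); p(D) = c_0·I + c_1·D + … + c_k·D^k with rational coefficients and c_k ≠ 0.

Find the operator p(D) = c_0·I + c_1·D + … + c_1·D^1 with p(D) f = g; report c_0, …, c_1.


D^0 f = (3/4)x^3 - (2/3)x^2
D^1 f = (9/4)x^2 - (4/3)x
matching coefficients of g against c_0 f + c_1 Df + … from the top degree down determines the c_i
solution: c_0 = -1/2, c_1 = 2

p(D) = -(1/2)·I + 2·D, i.e. c_0 = -1/2, c_1 = 2


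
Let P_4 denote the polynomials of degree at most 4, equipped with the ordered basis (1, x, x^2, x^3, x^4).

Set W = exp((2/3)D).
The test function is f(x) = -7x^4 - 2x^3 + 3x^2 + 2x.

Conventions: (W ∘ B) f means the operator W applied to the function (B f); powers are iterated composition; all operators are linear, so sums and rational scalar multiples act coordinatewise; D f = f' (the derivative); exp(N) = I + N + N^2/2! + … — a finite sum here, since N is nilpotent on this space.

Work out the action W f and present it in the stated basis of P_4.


the image equals g(x) = -7x^4 - (62/3)x^3 - (59/3)x^2 - (134/27)x + 56/81

order-1 term: -(56/3)x^3 - 4x^2 + 4x + 4/3
order-2 term: -(56/3)x^2 - (8/3)x + 4/3
order-3 term: -(224/27)x - 16/27
order-4 term: -112/81
the series for exp((2/3)D) f terminates at order 4
exp((2/3)D) f = -7x^4 - (62/3)x^3 - (59/3)x^2 - (134/27)x + 56/81


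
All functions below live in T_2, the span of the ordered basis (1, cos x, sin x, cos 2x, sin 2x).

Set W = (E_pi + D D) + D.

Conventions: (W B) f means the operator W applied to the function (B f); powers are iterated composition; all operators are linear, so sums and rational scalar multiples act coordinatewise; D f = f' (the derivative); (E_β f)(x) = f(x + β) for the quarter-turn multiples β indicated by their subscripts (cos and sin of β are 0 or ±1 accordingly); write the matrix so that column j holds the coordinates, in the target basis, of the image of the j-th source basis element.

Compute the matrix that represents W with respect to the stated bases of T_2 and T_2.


image of 1: 1
image of cos x: -2cos x - sin x
image of sin x: cos x - 2sin x
image of cos 2x: -3cos 2x - 2sin 2x
image of sin 2x: 2cos 2x - 3sin 2x
each image's coordinates form column j of the matrix

the matrix is [[1, 0, 0, 0, 0]; [0, -2, 1, 0, 0]; [0, -1, -2, 0, 0]; [0, 0, 0, -3, 2]; [0, 0, 0, -2, -3]] (rows listed top to bottom)


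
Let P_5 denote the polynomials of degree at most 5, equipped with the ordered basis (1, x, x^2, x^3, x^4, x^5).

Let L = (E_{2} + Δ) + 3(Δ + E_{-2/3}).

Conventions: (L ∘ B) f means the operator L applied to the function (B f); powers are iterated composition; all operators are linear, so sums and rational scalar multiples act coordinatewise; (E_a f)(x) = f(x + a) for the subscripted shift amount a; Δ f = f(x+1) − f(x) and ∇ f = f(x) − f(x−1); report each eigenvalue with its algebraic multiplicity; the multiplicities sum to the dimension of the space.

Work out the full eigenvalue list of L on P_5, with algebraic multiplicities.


λ = 4 (multiplicity 6)

image of 1: 4
image of x: 4x + 4
image of x^2: 4x^2 + 8x + 28/3
image of x^3: 4x^3 + 12x^2 + 28x + 100/9
image of x^4: 4x^4 + 16x^3 + 56x^2 + (400/9)x + 556/27
image of x^5: 4x^5 + 20x^4 + (280/3)x^3 + (1000/9)x^2 + (2780/27)x + 2884/81
the matrix is upper triangular; its diagonal is (4, 4, 4, 4, 4, 4)
for a triangular matrix the eigenvalues are the diagonal entries, with algebraic multiplicity their repetition count


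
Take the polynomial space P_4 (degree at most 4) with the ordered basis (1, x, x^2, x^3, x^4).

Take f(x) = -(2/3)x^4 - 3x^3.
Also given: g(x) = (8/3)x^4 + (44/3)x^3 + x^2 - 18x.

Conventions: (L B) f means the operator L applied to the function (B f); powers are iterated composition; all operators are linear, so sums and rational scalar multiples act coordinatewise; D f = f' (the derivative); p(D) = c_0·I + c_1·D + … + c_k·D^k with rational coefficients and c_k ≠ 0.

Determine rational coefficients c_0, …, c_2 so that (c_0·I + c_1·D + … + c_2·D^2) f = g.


D^0 f = -(2/3)x^4 - 3x^3
D^1 f = -(8/3)x^3 - 9x^2
D^2 f = -8x^2 - 18x
matching coefficients of g against c_0 f + c_1 Df + … from the top degree down determines the c_i
solution: c_0 = -4, c_1 = -1, c_2 = 1

c_0 = -4, c_1 = -1, c_2 = 1


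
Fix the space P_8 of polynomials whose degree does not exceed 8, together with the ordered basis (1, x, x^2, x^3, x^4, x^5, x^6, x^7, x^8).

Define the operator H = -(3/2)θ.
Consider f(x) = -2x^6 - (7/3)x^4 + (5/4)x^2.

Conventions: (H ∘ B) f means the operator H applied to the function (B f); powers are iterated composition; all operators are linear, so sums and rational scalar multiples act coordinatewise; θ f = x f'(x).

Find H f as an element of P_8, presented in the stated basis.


θ f = -12x^6 - (28/3)x^4 + (5/2)x^2
(-(3/2)θ) f = 18x^6 + 14x^4 - (15/4)x^2

g(x) = 18x^6 + 14x^4 - (15/4)x^2


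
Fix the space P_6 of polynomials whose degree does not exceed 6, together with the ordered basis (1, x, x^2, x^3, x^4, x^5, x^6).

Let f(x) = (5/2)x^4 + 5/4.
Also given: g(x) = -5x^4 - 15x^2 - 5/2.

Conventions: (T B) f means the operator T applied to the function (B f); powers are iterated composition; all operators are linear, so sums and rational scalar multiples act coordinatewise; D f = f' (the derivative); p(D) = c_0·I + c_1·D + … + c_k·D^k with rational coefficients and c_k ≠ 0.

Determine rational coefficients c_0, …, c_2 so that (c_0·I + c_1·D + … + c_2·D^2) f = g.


p(D) = -2·I − (1/2)·D^2, i.e. c_0 = -2, c_1 = 0, c_2 = -1/2

D^0 f = (5/2)x^4 + 5/4
D^1 f = 10x^3
D^2 f = 30x^2
matching coefficients of g against c_0 f + c_1 Df + … from the top degree down determines the c_i
solution: c_0 = -2, c_1 = 0, c_2 = -1/2


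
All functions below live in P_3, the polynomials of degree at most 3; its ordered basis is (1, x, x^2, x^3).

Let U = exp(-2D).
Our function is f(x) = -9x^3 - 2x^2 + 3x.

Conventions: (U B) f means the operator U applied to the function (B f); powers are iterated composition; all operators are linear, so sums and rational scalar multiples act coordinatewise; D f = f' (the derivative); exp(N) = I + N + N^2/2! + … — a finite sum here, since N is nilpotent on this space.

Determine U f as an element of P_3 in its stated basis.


order-1 term: 54x^2 + 8x - 6
order-2 term: -108x - 8
order-3 term: 72
the series for exp(-2D) f terminates at order 3
exp(-2D) f = -9x^3 + 52x^2 - 97x + 58

g(x) = -9x^3 + 52x^2 - 97x + 58


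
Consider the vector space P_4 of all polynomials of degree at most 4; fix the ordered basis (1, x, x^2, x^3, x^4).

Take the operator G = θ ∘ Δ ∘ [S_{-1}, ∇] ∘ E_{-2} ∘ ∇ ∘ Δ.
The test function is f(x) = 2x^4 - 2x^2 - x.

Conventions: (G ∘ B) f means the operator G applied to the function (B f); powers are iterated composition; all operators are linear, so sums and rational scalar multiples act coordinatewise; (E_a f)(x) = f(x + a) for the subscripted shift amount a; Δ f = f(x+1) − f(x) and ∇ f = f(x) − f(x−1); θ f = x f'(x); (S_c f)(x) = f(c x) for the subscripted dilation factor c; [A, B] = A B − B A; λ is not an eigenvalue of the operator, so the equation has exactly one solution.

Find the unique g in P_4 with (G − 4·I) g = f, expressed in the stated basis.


write g with unknown coordinates in the stated basis and equate coefficients in (G − 4·I) g = f
solving from the highest basis element down gives g = -(1/2)x^4 + (1/2)x^2 + (1/4)x
check: G g = 0
so G g − 4·g = 2x^4 - 2x^2 - x = f ✓

g(x) = -(1/2)x^4 + (1/2)x^2 + (1/4)x


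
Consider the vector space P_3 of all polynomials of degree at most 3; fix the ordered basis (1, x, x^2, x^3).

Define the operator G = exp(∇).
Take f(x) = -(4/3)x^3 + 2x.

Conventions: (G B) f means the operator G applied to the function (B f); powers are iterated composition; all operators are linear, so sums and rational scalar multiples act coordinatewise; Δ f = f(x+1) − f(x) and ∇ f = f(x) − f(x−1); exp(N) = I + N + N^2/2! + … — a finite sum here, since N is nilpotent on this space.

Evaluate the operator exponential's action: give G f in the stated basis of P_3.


the image equals g(x) = -(4/3)x^3 - 4x^2 + 2x + 10/3

order-1 term: -4x^2 + 4x + 2/3
order-2 term: -4x + 4
order-3 term: -4/3
the series for exp(∇) f terminates at order 3
exp(∇) f = -(4/3)x^3 - 4x^2 + 2x + 10/3


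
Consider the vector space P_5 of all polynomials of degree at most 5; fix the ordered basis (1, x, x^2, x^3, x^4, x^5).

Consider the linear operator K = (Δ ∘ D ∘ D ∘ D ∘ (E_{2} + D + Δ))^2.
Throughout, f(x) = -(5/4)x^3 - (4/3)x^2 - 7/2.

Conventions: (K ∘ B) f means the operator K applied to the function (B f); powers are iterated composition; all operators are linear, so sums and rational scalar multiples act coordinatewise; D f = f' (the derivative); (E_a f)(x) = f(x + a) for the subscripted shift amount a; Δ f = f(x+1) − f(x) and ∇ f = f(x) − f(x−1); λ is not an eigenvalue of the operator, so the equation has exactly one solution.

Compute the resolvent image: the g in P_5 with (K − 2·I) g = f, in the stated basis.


g(x) = (5/8)x^3 + (2/3)x^2 + 7/4

write g with unknown coordinates in the stated basis and equate coefficients in (K − 2·I) g = f
solving from the highest basis element down gives g = (5/8)x^3 + (2/3)x^2 + 7/4
check: K g = 0
so K g − 2·g = -(5/4)x^3 - (4/3)x^2 - 7/2 = f ✓


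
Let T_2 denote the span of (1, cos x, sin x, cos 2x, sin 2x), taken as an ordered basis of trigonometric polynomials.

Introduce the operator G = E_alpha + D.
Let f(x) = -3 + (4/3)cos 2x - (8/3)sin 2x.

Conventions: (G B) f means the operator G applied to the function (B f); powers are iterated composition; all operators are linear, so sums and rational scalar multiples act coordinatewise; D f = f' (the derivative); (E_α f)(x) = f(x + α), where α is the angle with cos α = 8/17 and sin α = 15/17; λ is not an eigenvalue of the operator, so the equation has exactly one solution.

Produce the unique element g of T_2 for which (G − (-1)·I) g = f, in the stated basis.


write g with unknown coordinates in the stated basis and equate coefficients in (G − (-1)·I) g = f
solving from the highest basis element down gives g = -3/2 + (588/593)cos 2x + (562/1779)sin 2x
check: G g = -3/2 + (608/1779)cos 2x - (5306/1779)sin 2x
so G g − (-1)·g = -3 + (4/3)cos 2x - (8/3)sin 2x = f ✓

the result is g(x) = -3/2 + (588/593)cos 2x + (562/1779)sin 2x


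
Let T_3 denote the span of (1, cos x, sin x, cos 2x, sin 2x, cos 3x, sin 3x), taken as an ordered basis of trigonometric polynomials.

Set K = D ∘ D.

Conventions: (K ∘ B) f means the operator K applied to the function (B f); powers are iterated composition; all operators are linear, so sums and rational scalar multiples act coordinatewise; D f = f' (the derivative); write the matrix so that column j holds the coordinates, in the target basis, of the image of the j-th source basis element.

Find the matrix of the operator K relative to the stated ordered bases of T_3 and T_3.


the matrix is [[0, 0, 0, 0, 0, 0, 0]; [0, -1, 0, 0, 0, 0, 0]; [0, 0, -1, 0, 0, 0, 0]; [0, 0, 0, -4, 0, 0, 0]; [0, 0, 0, 0, -4, 0, 0]; [0, 0, 0, 0, 0, -9, 0]; [0, 0, 0, 0, 0, 0, -9]] (rows listed top to bottom)

image of 1: 0
image of cos x: -cos x
image of sin x: -sin x
image of cos 2x: -4cos 2x
image of sin 2x: -4sin 2x
image of cos 3x: -9cos 3x
image of sin 3x: -9sin 3x
each image's coordinates form column j of the matrix


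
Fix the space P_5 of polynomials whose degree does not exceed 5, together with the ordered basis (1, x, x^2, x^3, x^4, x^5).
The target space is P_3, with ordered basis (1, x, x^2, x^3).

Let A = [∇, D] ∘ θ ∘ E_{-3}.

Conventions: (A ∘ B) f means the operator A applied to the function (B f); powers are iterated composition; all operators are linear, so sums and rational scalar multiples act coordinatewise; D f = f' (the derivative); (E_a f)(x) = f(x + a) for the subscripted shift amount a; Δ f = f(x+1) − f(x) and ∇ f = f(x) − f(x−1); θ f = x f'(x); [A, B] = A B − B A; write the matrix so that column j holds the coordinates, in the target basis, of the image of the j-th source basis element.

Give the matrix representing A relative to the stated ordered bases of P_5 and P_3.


image of 1: 0
image of x: 0
image of x^2: 0
image of x^3: 0
image of x^4: 0
image of x^5: 0
each image's coordinates form column j of the matrix

the matrix is [[0, 0, 0, 0, 0, 0]; [0, 0, 0, 0, 0, 0]; [0, 0, 0, 0, 0, 0]; [0, 0, 0, 0, 0, 0]] (rows listed top to bottom)


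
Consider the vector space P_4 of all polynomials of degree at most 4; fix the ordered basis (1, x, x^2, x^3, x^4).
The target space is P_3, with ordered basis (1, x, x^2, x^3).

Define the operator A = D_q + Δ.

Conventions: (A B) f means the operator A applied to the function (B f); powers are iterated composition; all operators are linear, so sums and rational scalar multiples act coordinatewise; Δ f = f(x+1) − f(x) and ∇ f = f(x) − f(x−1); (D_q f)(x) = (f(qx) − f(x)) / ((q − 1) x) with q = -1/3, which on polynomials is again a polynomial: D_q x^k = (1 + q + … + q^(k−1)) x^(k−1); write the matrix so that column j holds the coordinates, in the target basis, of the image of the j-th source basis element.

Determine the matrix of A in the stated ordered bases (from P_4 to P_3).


image of 1: 0
image of x: 2
image of x^2: (8/3)x + 1
image of x^3: (34/9)x^2 + 3x + 1
image of x^4: (128/27)x^3 + 6x^2 + 4x + 1
each image's coordinates form column j of the matrix

the matrix is [[0, 2, 1, 1, 1]; [0, 0, 8/3, 3, 4]; [0, 0, 0, 34/9, 6]; [0, 0, 0, 0, 128/27]] (rows listed top to bottom)


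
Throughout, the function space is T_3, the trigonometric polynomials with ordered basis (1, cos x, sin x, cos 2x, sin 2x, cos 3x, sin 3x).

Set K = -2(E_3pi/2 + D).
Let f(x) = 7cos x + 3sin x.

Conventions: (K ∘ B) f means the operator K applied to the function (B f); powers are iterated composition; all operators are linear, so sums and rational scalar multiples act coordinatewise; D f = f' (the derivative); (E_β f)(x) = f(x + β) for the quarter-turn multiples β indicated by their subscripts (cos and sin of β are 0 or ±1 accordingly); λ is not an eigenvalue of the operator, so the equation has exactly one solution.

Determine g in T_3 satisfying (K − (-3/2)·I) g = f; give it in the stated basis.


write g with unknown coordinates in the stated basis and equate coefficients in (K − (-3/2)·I) g = f
solving from the highest basis element down gives g = (14/3)cos x + 2sin x
check: K g = 0
so K g − (-3/2)·g = 7cos x + 3sin x = f ✓

the image equals g(x) = (14/3)cos x + 2sin x


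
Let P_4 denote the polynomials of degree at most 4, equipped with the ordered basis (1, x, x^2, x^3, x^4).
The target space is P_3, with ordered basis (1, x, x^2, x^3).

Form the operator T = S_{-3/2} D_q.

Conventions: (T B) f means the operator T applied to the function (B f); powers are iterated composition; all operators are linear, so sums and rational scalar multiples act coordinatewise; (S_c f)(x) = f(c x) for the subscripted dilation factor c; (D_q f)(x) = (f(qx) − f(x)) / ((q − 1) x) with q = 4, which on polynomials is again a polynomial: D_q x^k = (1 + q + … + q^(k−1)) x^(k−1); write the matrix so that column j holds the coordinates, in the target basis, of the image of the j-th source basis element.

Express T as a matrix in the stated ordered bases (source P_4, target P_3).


the matrix is [[0, 1, 0, 0, 0]; [0, 0, -15/2, 0, 0]; [0, 0, 0, 189/4, 0]; [0, 0, 0, 0, -2295/8]] (rows listed top to bottom)

image of 1: 0
image of x: 1
image of x^2: -(15/2)x
image of x^3: (189/4)x^2
image of x^4: -(2295/8)x^3
each image's coordinates form column j of the matrix


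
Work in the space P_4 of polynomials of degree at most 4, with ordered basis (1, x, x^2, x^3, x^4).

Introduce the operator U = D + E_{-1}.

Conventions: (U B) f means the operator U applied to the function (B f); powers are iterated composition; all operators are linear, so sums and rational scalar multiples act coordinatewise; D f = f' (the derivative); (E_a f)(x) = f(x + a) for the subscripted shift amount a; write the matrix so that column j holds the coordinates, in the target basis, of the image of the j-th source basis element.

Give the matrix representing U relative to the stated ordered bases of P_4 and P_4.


the matrix is [[1, 0, 1, -1, 1]; [0, 1, 0, 3, -4]; [0, 0, 1, 0, 6]; [0, 0, 0, 1, 0]; [0, 0, 0, 0, 1]] (rows listed top to bottom)

image of 1: 1
image of x: x
image of x^2: x^2 + 1
image of x^3: x^3 + 3x - 1
image of x^4: x^4 + 6x^2 - 4x + 1
each image's coordinates form column j of the matrix


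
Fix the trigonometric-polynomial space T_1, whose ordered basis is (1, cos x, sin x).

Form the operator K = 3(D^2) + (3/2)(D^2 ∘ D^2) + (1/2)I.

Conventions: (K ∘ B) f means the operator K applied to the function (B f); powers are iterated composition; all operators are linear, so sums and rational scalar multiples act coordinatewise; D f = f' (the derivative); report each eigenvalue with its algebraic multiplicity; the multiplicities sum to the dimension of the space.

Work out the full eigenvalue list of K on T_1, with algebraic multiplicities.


λ = -1 (multiplicity 2), λ = 1/2 (multiplicity 1)

image of 1: 1/2
image of cos x: -cos x
image of sin x: -sin x
the matrix is diagonal; its diagonal is (1/2, -1, -1)
for a triangular matrix the eigenvalues are the diagonal entries, with algebraic multiplicity their repetition count


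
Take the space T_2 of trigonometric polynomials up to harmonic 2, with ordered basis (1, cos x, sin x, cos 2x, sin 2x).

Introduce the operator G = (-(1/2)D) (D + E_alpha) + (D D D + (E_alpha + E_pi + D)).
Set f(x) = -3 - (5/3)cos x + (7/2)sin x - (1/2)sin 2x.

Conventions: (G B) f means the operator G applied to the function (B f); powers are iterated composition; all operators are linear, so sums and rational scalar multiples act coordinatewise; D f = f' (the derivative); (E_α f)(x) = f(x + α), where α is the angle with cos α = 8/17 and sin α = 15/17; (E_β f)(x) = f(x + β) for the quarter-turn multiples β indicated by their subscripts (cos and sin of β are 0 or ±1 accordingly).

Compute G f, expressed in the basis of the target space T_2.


the image equals g(x) = -6 + (161/102)cos x + (257/102)sin x + (1333/578)cos 2x - (473/289)sin 2x

D f = (7/2)cos x + (5/3)sin x - cos 2x
E_alpha f = -3 + (235/102)cos x + (53/17)sin x - (120/289)cos 2x + (161/578)sin 2x
(D + E_alpha) f = -3 + (296/51)cos x + (244/51)sin x - (409/289)cos 2x + (161/578)sin 2x
D (D + E_alpha) f = (244/51)cos x - (296/51)sin x + (161/289)cos 2x + (818/289)sin 2x
(-(1/2)D) (D + E_alpha) f = -(122/51)cos x + (148/51)sin x - (161/578)cos 2x - (409/289)sin 2x
D f = (7/2)cos x + (5/3)sin x - cos 2x
D D f = (5/3)cos x - (7/2)sin x + 2sin 2x
D D D f = -(7/2)cos x - (5/3)sin x + 4cos 2x
E_alpha f = -3 + (235/102)cos x + (53/17)sin x - (120/289)cos 2x + (161/578)sin 2x
E_pi f = -3 + (5/3)cos x - (7/2)sin x - (1/2)sin 2x
D f = (7/2)cos x + (5/3)sin x - cos 2x
(E_alpha + E_pi + D) f = -6 + (127/17)cos x + (131/102)sin x - (409/289)cos 2x - (64/289)sin 2x
(D D D + (E_alpha + E_pi + D)) f = -6 + (135/34)cos x - (13/34)sin x + (747/289)cos 2x - (64/289)sin 2x
((-(1/2)D) (D + E_alpha) + (D D D + (E_alpha + E_pi + D))) f = -6 + (161/102)cos x + (257/102)sin x + (1333/578)cos 2x - (473/289)sin 2x


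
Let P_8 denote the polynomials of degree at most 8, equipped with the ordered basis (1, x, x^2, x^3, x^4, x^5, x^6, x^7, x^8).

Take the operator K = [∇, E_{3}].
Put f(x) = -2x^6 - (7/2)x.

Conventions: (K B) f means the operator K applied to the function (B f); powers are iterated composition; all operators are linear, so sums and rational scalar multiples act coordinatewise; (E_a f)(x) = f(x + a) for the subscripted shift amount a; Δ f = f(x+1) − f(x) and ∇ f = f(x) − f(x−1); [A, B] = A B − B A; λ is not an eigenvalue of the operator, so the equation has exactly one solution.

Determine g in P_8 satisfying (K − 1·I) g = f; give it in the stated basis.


the image equals g(x) = 2x^6 + (7/2)x

write g with unknown coordinates in the stated basis and equate coefficients in (K − 1·I) g = f
solving from the highest basis element down gives g = 2x^6 + (7/2)x
check: K g = 0
so K g − 1·g = -2x^6 - (7/2)x = f ✓
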